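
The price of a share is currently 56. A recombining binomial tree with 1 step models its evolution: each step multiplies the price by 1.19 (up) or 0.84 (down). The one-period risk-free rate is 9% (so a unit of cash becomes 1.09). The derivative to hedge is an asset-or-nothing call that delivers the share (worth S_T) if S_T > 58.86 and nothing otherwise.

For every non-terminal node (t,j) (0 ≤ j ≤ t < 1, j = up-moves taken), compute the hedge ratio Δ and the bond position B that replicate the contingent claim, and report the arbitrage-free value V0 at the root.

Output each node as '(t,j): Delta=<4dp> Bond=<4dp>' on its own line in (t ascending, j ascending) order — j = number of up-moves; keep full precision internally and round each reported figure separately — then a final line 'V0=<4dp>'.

Under the risk-neutral measure, an up-move has probability p* = (R−d)/(u−d) = 0.7143 and values discount at R = 1.09.
Terminal payoffs: V(1,0)=0.0000, V(1,1)=66.6400
(0,0): S=56.0000. Δ = (V_up−V_dn)/(S_up−S_dn) = (66.6400−0.0000)/(66.6400−47.0400) = 3.4000. V = [p*·66.6400 + (1−p*)·0.0000]/1.09 = 43.6697. B = V − Δ·S = -146.7303.
Root portfolio cost Δ·56+B reproduces V0=43.6697.

(0,0): Delta=3.4000 Bond=-146.7303
V0=43.6697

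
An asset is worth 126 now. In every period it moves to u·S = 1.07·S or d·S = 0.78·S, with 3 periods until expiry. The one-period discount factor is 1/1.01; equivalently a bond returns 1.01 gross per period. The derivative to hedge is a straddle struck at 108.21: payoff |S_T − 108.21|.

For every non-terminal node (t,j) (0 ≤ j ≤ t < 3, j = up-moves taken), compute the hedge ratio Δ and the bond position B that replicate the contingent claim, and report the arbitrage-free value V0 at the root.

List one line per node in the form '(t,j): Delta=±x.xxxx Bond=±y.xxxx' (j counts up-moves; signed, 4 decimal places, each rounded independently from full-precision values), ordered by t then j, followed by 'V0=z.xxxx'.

Under the risk-neutral measure, an up-move has probability p* = (R−d)/(u−d) = 0.7931 and values discount at R = 1.01.
Terminal values V(3,·): V(3,0)=48.4164, V(3,1)=26.1855, V(3,2)=4.3108, V(3,3)=46.1454
(2,0): S=76.6584. Δ = (V_up−V_dn)/(S_up−S_dn) = (26.1855−48.4164)/(82.0245−59.7936) = -1.0000. V = [p*·26.1855 + (1−p*)·48.4164]/1.01 = 30.4802. B = V − Δ·S = 107.1386.
(2,1): S=105.1596. Δ = (V_up−V_dn)/(S_up−S_dn) = (4.3108−26.1855)/(112.5208−82.0245) = -0.7173. V = [p*·4.3108 + (1−p*)·26.1855]/1.01 = 8.7491. B = V − Δ·S = 84.1792.
(2,2): S=144.2574. Δ = (V_up−V_dn)/(S_up−S_dn) = (46.1454−4.3108)/(154.3554−112.5208) = 1.0000. V = [p*·46.1454 + (1−p*)·4.3108]/1.01 = 37.1188. B = V − Δ·S = -107.1386.
(1,0): S=98.2800. Δ = (V_up−V_dn)/(S_up−S_dn) = (8.7491−30.4802)/(105.1596−76.6584) = -0.7625. V = [p*·8.7491 + (1−p*)·30.4802]/1.01 = 13.1140. B = V − Δ·S = 88.0490.
(1,1): S=134.8200. Δ = (V_up−V_dn)/(S_up−S_dn) = (37.1188−8.7491)/(144.2574−105.1596) = 0.7256. V = [p*·37.1188 + (1−p*)·8.7491]/1.01 = 30.9398. B = V − Δ·S = -66.8867.
(0,0): S=126.0000. Δ = (V_up−V_dn)/(S_up−S_dn) = (30.9398−13.1140)/(134.8200−98.2800) = 0.4878. V = [p*·30.9398 + (1−p*)·13.1140]/1.01 = 26.9819. B = V − Δ·S = -34.4862.
Check: Δ(0,0)·S0 + B(0,0) = 26.9819 = V0.

(0,0): Delta=0.4878 Bond=-34.4862
(1,0): Delta=-0.7625 Bond=88.0490
(1,1): Delta=0.7256 Bond=-66.8867
(2,0): Delta=-1.0000 Bond=107.1386
(2,1): Delta=-0.7173 Bond=84.1792
(2,2): Delta=1.0000 Bond=-107.1386
V0=26.9819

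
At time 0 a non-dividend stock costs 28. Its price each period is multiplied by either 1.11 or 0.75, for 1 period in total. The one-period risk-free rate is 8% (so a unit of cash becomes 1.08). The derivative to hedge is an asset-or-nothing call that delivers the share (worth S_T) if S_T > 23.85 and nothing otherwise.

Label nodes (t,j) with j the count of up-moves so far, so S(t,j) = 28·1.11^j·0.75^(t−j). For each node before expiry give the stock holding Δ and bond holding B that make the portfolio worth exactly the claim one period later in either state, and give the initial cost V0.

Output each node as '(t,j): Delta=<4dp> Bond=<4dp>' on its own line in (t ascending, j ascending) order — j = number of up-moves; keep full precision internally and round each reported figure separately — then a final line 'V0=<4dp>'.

(0,0): Delta=3.0833 Bond=-59.9537
V0=26.3796

Risk-neutral probability p* = (R−d)/(u−d) = (1.08−0.75)/(1.11−0.75) = 0.9167.
Terminal payoffs: V(1,0)=0.0000, V(1,1)=31.0800
(0,0): S=28.0000. Δ = (V_up−V_dn)/(S_up−S_dn) = (31.0800−0.0000)/(31.0800−21.0000) = 3.0833. V = [p*·31.0800 + (1−p*)·0.0000]/1.08 = 26.3796. B = V − Δ·S = -59.9537.
Self-financing check: at every node Δ·S+B equals the discounted successor values.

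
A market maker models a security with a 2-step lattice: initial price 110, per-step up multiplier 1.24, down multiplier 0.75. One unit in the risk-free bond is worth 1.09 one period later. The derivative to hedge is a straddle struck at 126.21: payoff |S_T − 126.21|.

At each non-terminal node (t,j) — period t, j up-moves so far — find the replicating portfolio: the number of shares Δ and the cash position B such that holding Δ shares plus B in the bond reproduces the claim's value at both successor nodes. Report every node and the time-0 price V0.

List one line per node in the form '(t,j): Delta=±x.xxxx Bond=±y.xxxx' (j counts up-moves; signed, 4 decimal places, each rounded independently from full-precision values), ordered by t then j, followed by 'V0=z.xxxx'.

Under the risk-neutral measure, an up-move has probability p* = (R−d)/(u−d) = 0.6939 and values discount at R = 1.09.
Payoff layer (t=2): V(2,0)=64.3350, V(2,1)=23.9100, V(2,2)=42.9260
(1,0): S=82.5000. Δ = (V_up−V_dn)/(S_up−S_dn) = (23.9100−64.3350)/(102.3000−61.8750) = -1.0000. V = [p*·23.9100 + (1−p*)·64.3350]/1.09 = 33.2890. B = V − Δ·S = 115.7890.
(1,1): S=136.4000. Δ = (V_up−V_dn)/(S_up−S_dn) = (42.9260−23.9100)/(169.1360−102.3000) = 0.2845. V = [p*·42.9260 + (1−p*)·23.9100]/1.09 = 34.0411. B = V − Δ·S = -4.7671.
(0,0): S=110.0000. Δ = (V_up−V_dn)/(S_up−S_dn) = (34.0411−33.2890)/(136.4000−82.5000) = 0.0140. V = [p*·34.0411 + (1−p*)·33.2890]/1.09 = 31.0191. B = V − Δ·S = 29.4843.
The time-0 hedge costs 31.0191, which is the no-arbitrage price.

(0,0): Delta=0.0140 Bond=29.4843
(1,0): Delta=-1.0000 Bond=115.7890
(1,1): Delta=0.2845 Bond=-4.7671
V0=31.0191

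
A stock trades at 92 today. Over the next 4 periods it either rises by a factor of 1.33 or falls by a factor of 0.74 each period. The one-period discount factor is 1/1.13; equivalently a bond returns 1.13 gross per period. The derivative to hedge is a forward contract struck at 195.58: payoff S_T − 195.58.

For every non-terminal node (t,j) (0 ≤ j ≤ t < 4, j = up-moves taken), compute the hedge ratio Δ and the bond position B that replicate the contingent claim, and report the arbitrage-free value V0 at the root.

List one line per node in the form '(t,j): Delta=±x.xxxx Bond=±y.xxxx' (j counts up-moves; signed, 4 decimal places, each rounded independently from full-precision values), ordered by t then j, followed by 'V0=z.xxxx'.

Risk-neutral probability p* = (R−d)/(u−d) = (1.13−0.74)/(1.33−0.74) = 0.6610.
Terminal payoffs: V(4,0)=-167.9924, V(4,1)=-145.9968, V(4,2)=-106.4642, V(4,3)=-35.4125, V(4,4)=92.2887
  t=3,j=0: stock 37.2806 → up 49.5832 (V=-145.9968), down 27.5876 (V=-167.9924). Price -135.7990; hedge Δ=1.0000, bond B=-173.0796.
  t=3,j=1: stock 67.0043 → up 89.1158 (V=-106.4642), down 49.5832 (V=-145.9968). Price -106.0753; hedge Δ=1.0000, bond B=-173.0796.
  t=3,j=2: stock 120.4267 → up 160.1675 (V=-35.4125), down 89.1158 (V=-106.4642). Price -52.6529; hedge Δ=1.0000, bond B=-173.0796.
  t=3,j=3: stock 216.4426 → up 287.8687 (V=92.2887), down 160.1675 (V=-35.4125). Price 43.3630; hedge Δ=1.0000, bond B=-173.0796.
  t=2,j=0: stock 50.3792 → up 67.0043 (V=-106.0753), down 37.2806 (V=-135.7990). Price -102.7886; hedge Δ=1.0000, bond B=-153.1678.
  t=2,j=1: stock 90.5464 → up 120.4267 (V=-52.6529), down 67.0043 (V=-106.0753). Price -62.6214; hedge Δ=1.0000, bond B=-153.1678.
  t=2,j=2: stock 162.7388 → up 216.4426 (V=43.3630), down 120.4267 (V=-52.6529). Price 9.5710; hedge Δ=1.0000, bond B=-153.1678.
  t=1,j=0: stock 68.0800 → up 90.5464 (V=-62.6214), down 50.3792 (V=-102.7886). Price -67.4668; hedge Δ=1.0000, bond B=-135.5468.
  t=1,j=1: stock 122.3600 → up 162.7388 (V=9.5710), down 90.5464 (V=-62.6214). Price -13.1868; hedge Δ=1.0000, bond B=-135.5468.
  t=0,j=0: stock 92.0000 → up 122.3600 (V=-13.1868), down 68.0800 (V=-67.4668). Price -27.9529; hedge Δ=1.0000, bond B=-119.9529.
Self-financing check: at every node Δ·S+B equals the discounted successor values.

(0,0): Delta=1.0000 Bond=-119.9529
(1,0): Delta=1.0000 Bond=-135.5468
(1,1): Delta=1.0000 Bond=-135.5468
(2,0): Delta=1.0000 Bond=-153.1678
(2,1): Delta=1.0000 Bond=-153.1678
(2,2): Delta=1.0000 Bond=-153.1678
(3,0): Delta=1.0000 Bond=-173.0796
(3,1): Delta=1.0000 Bond=-173.0796
(3,2): Delta=1.0000 Bond=-173.0796
(3,3): Delta=1.0000 Bond=-173.0796
V0=-27.9529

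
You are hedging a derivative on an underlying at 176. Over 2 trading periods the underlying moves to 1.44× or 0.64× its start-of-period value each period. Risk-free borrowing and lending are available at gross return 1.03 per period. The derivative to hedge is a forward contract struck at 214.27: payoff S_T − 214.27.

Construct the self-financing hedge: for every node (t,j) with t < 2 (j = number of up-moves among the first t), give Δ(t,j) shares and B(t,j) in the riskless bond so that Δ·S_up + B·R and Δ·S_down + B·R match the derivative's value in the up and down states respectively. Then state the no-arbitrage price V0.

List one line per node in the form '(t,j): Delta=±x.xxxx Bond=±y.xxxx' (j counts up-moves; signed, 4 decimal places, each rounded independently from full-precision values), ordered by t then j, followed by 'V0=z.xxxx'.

No-arbitrage ⇒ martingale measure with p* = (R−d)/(u−d) = 0.4875.
Terminal values V(2,·): V(2,0)=-142.1804, V(2,1)=-52.0684, V(2,2)=150.6836
Node (1,0) S=112.6400: V=(p*·-52.0684+(1−p*)·-142.1804)/1.03=-95.3891; Δ=(-52.0684−-142.1804)/(162.2016−72.0896)=1.0000; B=V−Δ·S=-208.0291
Node (1,1) S=253.4400: V=(p*·150.6836+(1−p*)·-52.0684)/1.03=45.4109; Δ=(150.6836−-52.0684)/(364.9536−162.2016)=1.0000; B=V−Δ·S=-208.0291
Node (0,0) S=176.0000: V=(p*·45.4109+(1−p*)·-95.3891)/1.03=-25.9700; Δ=(45.4109−-95.3891)/(253.4400−112.6400)=1.0000; B=V−Δ·S=-201.9700
Self-financing check: at every node Δ·S+B equals the discounted successor values.

(0,0): Delta=1.0000 Bond=-201.9700
(1,0): Delta=1.0000 Bond=-208.0291
(1,1): Delta=1.0000 Bond=-208.0291
V0=-25.9700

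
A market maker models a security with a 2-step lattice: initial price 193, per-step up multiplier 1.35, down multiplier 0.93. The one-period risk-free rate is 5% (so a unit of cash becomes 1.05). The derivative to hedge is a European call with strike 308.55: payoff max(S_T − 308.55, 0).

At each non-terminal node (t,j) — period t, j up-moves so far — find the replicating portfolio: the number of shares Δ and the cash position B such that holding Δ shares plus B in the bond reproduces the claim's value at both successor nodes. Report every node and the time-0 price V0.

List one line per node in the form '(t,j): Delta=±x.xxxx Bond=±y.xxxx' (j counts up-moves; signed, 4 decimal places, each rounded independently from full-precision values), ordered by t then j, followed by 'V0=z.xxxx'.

Risk-neutral probability p* = (R−d)/(u−d) = (1.05−0.93)/(1.35−0.93) = 0.2857.
Payoff layer (t=2): V(2,0)=0.0000, V(2,1)=0.0000, V(2,2)=43.1925
Node (1,0) S=179.4900: V=(p*·0.0000+(1−p*)·0.0000)/1.05=0.0000; Δ=(0.0000−0.0000)/(242.3115−166.9257)=0.0000; B=V−Δ·S=0.0000
Node (1,1) S=260.5500: V=(p*·43.1925+(1−p*)·0.0000)/1.05=11.7531; Δ=(43.1925−0.0000)/(351.7425−242.3115)=0.3947; B=V−Δ·S=-91.0862
Node (0,0) S=193.0000: V=(p*·11.7531+(1−p*)·0.0000)/1.05=3.1981; Δ=(11.7531−0.0000)/(260.5500−179.4900)=0.1450; B=V−Δ·S=-24.7854
The time-0 hedge costs 3.1981, which is the no-arbitrage price.

(0,0): Delta=0.1450 Bond=-24.7854
(1,0): Delta=0.0000 Bond=0.0000
(1,1): Delta=0.3947 Bond=-91.0862
V0=3.1981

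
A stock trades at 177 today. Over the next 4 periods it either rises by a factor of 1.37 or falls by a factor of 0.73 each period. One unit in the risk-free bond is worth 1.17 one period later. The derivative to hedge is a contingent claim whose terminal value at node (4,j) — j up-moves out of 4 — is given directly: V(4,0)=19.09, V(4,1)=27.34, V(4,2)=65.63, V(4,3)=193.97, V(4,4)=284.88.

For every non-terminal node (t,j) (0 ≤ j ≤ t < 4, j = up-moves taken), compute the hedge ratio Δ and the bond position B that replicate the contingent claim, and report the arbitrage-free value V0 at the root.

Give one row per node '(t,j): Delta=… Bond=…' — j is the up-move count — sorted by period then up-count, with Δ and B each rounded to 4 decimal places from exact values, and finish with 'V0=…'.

Since d<R<u, set p* = (R−d)/(u−d) = 0.6875; price each node as the discounted p*-expectation of its children.
Terminal payoffs: V(4,0)=19.0900, V(4,1)=27.3400, V(4,2)=65.6300, V(4,3)=193.9700, V(4,4)=284.8800
Node (3,0) S=68.8560: V=(p*·27.3400+(1−p*)·19.0900)/1.17=21.1640; Δ=(27.3400−19.0900)/(94.3327−50.2649)=0.1872; B=V−Δ·S=8.2734
Node (3,1) S=129.2229: V=(p*·65.6300+(1−p*)·27.3400)/1.17=45.8670; Δ=(65.6300−27.3400)/(177.0354−94.3327)=0.4630; B=V−Δ·S=-13.9611
Node (3,2) S=242.5142: V=(p*·193.9700+(1−p*)·65.6300)/1.17=131.5075; Δ=(193.9700−65.6300)/(332.2445−177.0354)=0.8269; B=V−Δ·S=-69.0238
Node (3,3) S=455.1295: V=(p*·284.8800+(1−p*)·193.9700)/1.17=219.2057; Δ=(284.8800−193.9700)/(623.5274−332.2445)=0.3121; B=V−Δ·S=77.1588
Node (2,0) S=94.3233: V=(p*·45.8670+(1−p*)·21.1640)/1.17=32.6045; Δ=(45.8670−21.1640)/(129.2229−68.8560)=0.4092; B=V−Δ·S=-5.9939
Node (2,1) S=177.0177: V=(p*·131.5075+(1−p*)·45.8670)/1.17=89.5255; Δ=(131.5075−45.8670)/(242.5142−129.2229)=0.7559; B=V−Δ·S=-44.2878
Node (2,2) S=332.2113: V=(p*·219.2057+(1−p*)·131.5075)/1.17=163.9316; Δ=(219.2057−131.5075)/(455.1295−242.5142)=0.4125; B=V−Δ·S=26.9032
Node (1,0) S=129.2100: V=(p*·89.5255+(1−p*)·32.6045)/1.17=61.3143; Δ=(89.5255−32.6045)/(177.0177−94.3233)=0.6883; B=V−Δ·S=-27.6247
Node (1,1) S=242.4900: V=(p*·163.9316+(1−p*)·89.5255)/1.17=120.2391; Δ=(163.9316−89.5255)/(332.2113−177.0177)=0.4794; B=V−Δ·S=3.9795
Node (0,0) S=177.0000: V=(p*·120.2391+(1−p*)·61.3143)/1.17=87.0300; Δ=(120.2391−61.3143)/(242.4900−129.2100)=0.5202; B=V−Δ·S=-5.0400
Root portfolio cost Δ·177+B reproduces V0=87.0300.

(0,0): Delta=0.5202 Bond=-5.0400
(1,0): Delta=0.6883 Bond=-27.6247
(1,1): Delta=0.4794 Bond=3.9795
(2,0): Delta=0.4092 Bond=-5.9939
(2,1): Delta=0.7559 Bond=-44.2878
(2,2): Delta=0.4125 Bond=26.9032
(3,0): Delta=0.1872 Bond=8.2734
(3,1): Delta=0.4630 Bond=-13.9611
(3,2): Delta=0.8269 Bond=-69.0238
(3,3): Delta=0.3121 Bond=77.1588
V0=87.0300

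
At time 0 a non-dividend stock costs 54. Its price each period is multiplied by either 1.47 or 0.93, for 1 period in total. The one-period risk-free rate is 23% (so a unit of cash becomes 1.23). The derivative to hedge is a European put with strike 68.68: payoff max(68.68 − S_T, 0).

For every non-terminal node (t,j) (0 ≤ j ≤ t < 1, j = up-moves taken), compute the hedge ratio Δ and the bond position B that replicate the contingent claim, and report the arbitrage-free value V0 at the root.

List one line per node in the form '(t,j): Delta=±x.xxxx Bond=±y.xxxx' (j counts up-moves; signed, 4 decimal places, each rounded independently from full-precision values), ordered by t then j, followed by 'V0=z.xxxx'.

Since d<R<u, set p* = (R−d)/(u−d) = 0.5556; price each node as the discounted p*-expectation of its children.
Terminal payoffs: V(1,0)=18.4600, V(1,1)=0.0000
(0,0): S=54.0000. Δ = (V_up−V_dn)/(S_up−S_dn) = (0.0000−18.4600)/(79.3800−50.2200) = -0.6331. V = [p*·0.0000 + (1−p*)·18.4600]/1.23 = 6.6703. B = V − Δ·S = 40.8555.
Self-financing check: at every node Δ·S+B equals the discounted successor values.

(0,0): Delta=-0.6331 Bond=40.8555
V0=6.6703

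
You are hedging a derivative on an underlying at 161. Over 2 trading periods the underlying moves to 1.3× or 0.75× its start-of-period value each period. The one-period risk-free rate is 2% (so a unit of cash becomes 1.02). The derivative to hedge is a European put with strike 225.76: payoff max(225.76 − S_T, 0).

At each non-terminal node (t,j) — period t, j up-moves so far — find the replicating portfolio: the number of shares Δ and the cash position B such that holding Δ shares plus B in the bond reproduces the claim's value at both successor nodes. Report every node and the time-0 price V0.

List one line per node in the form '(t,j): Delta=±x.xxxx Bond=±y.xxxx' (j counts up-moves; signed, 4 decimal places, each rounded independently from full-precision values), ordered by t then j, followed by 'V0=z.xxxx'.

(0,0): Delta=-0.7482 Bond=187.1835
(1,0): Delta=-1.0000 Bond=221.3333
(1,1): Delta=-0.5975 Bond=159.3948
V0=66.7251

Since d<R<u, set p* = (R−d)/(u−d) = 0.4909; price each node as the discounted p*-expectation of its children.
Payoff layer (t=2): V(2,0)=135.1975, V(2,1)=68.7850, V(2,2)=0.0000
Node (1,0) S=120.7500: V=(p*·68.7850+(1−p*)·135.1975)/1.02=100.5833; Δ=(68.7850−135.1975)/(156.9750−90.5625)=-1.0000; B=V−Δ·S=221.3333
Node (1,1) S=209.3000: V=(p*·0.0000+(1−p*)·68.7850)/1.02=34.3312; Δ=(0.0000−68.7850)/(272.0900−156.9750)=-0.5975; B=V−Δ·S=159.3948
Node (0,0) S=161.0000: V=(p*·34.3312+(1−p*)·100.5833)/1.02=66.7251; Δ=(34.3312−100.5833)/(209.3000−120.7500)=-0.7482; B=V−Δ·S=187.1835
Check: Δ(0,0)·S0 + B(0,0) = 66.7251 = V0.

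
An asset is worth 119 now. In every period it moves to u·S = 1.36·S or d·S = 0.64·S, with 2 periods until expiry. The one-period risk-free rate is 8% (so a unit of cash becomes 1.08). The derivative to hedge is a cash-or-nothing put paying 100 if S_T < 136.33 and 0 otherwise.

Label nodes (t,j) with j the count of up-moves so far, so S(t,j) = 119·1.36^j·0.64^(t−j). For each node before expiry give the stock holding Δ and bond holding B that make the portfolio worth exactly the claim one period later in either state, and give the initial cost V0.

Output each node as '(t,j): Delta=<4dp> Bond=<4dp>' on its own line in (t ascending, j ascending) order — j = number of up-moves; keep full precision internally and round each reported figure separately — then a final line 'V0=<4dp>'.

(0,0): Delta=-0.6604 Bond=132.3054
(1,0): Delta=0.0000 Bond=92.5926
(1,1): Delta=-0.8582 Bond=174.8971
V0=53.7160

Risk-neutral probability p* = (R−d)/(u−d) = (1.08−0.64)/(1.36−0.64) = 0.6111.
Terminal payoffs: V(2,0)=100.0000, V(2,1)=100.0000, V(2,2)=0.0000
Node (1,0) S=76.1600: V=(p*·100.0000+(1−p*)·100.0000)/1.08=92.5926; Δ=(100.0000−100.0000)/(103.5776−48.7424)=0.0000; B=V−Δ·S=92.5926
Node (1,1) S=161.8400: V=(p*·0.0000+(1−p*)·100.0000)/1.08=36.0082; Δ=(0.0000−100.0000)/(220.1024−103.5776)=-0.8582; B=V−Δ·S=174.8971
Node (0,0) S=119.0000: V=(p*·36.0082+(1−p*)·92.5926)/1.08=53.7160; Δ=(36.0082−92.5926)/(161.8400−76.1600)=-0.6604; B=V−Δ·S=132.3054
The time-0 hedge costs 53.7160, which is the no-arbitrage price.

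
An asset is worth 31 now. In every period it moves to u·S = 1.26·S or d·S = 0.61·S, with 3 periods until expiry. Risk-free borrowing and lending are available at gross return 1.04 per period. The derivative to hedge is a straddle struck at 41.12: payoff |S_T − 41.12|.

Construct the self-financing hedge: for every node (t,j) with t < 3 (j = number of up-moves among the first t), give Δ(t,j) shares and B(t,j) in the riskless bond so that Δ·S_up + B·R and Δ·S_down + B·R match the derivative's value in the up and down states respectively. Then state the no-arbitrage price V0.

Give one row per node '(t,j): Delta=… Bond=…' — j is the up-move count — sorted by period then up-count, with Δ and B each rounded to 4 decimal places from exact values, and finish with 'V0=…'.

Since d<R<u, set p* = (R−d)/(u−d) = 0.6615; price each node as the discounted p*-expectation of its children.
Terminal values V(3,·): V(3,0)=34.0836, V(3,1)=26.5858, V(3,2)=11.0985, V(3,3)=20.8917
Node (2,0) S=11.5351: V=(p*·26.5858+(1−p*)·34.0836)/1.04=28.0034; Δ=(26.5858−34.0836)/(14.5342−7.0364)=-1.0000; B=V−Δ·S=39.5385
Node (2,1) S=23.8266: V=(p*·11.0985+(1−p*)·26.5858)/1.04=15.7119; Δ=(11.0985−26.5858)/(30.0215−14.5342)=-1.0000; B=V−Δ·S=39.5385
Node (2,2) S=49.2156: V=(p*·20.8917+(1−p*)·11.0985)/1.04=16.9010; Δ=(20.8917−11.0985)/(62.0117−30.0215)=0.3061; B=V−Δ·S=1.8346
Node (1,0) S=18.9100: V=(p*·15.7119+(1−p*)·28.0034)/1.04=19.1078; Δ=(15.7119−28.0034)/(23.8266−11.5351)=-1.0000; B=V−Δ·S=38.0178
Node (1,1) S=39.0600: V=(p*·16.9010+(1−p*)·15.7119)/1.04=15.8640; Δ=(16.9010−15.7119)/(49.2156−23.8266)=0.0468; B=V−Δ·S=14.0345
Node (0,0) S=31.0000: V=(p*·15.8640+(1−p*)·19.1078)/1.04=16.3095; Δ=(15.8640−19.1078)/(39.0600−18.9100)=-0.1610; B=V−Δ·S=21.2999
Each (Δ,B) replicates both successor values, so the strategy is self-financing and V0 is arbitrage-free.

(0,0): Delta=-0.1610 Bond=21.2999
(1,0): Delta=-1.0000 Bond=38.0178
(1,1): Delta=0.0468 Bond=14.0345
(2,0): Delta=-1.0000 Bond=39.5385
(2,1): Delta=-1.0000 Bond=39.5385
(2,2): Delta=0.3061 Bond=1.8346
V0=16.3095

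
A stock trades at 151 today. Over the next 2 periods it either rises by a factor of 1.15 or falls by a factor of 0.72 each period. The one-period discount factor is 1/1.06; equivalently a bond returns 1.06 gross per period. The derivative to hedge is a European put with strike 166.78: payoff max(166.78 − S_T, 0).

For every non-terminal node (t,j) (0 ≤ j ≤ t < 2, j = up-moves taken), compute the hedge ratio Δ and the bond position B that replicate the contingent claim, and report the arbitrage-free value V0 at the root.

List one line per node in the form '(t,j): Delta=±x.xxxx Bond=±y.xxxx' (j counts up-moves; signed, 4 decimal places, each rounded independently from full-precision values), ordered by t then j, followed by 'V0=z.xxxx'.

Risk-neutral probability p* = (R−d)/(u−d) = (1.06−0.72)/(1.15−0.72) = 0.7907.
At expiry t=2: V(2,0)=88.5016, V(2,1)=41.7520, V(2,2)=0.0000
(1,0): S=108.7200. Δ = (V_up−V_dn)/(S_up−S_dn) = (41.7520−88.5016)/(125.0280−78.2784) = -1.0000. V = [p*·41.7520 + (1−p*)·88.5016]/1.06 = 48.6196. B = V − Δ·S = 157.3396.
(1,1): S=173.6500. Δ = (V_up−V_dn)/(S_up−S_dn) = (0.0000−41.7520)/(199.6975−125.0280) = -0.5592. V = [p*·0.0000 + (1−p*)·41.7520]/1.06 = 8.2441. B = V − Δ·S = 105.3418.
(0,0): S=151.0000. Δ = (V_up−V_dn)/(S_up−S_dn) = (8.2441−48.6196)/(173.6500−108.7200) = -0.6218. V = [p*·8.2441 + (1−p*)·48.6196]/1.06 = 15.7498. B = V − Δ·S = 109.6463.
Check: Δ(0,0)·S0 + B(0,0) = 15.7498 = V0.

(0,0): Delta=-0.6218 Bond=109.6463
(1,0): Delta=-1.0000 Bond=157.3396
(1,1): Delta=-0.5592 Bond=105.3418
V0=15.7498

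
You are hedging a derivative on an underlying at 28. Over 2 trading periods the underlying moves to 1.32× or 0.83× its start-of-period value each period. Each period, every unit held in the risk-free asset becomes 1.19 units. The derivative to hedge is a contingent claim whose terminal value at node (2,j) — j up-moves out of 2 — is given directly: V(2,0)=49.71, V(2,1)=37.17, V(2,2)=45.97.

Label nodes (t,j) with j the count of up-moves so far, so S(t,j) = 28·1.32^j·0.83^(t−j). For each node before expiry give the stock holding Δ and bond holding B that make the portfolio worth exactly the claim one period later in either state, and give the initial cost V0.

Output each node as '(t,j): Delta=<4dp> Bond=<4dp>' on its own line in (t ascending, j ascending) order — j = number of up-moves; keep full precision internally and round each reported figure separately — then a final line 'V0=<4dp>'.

No-arbitrage ⇒ martingale measure with p* = (R−d)/(u−d) = 0.7347.
At expiry t=2: V(2,0)=49.7100, V(2,1)=37.1700, V(2,2)=45.9700
(1,0): S=23.2400. Δ = (V_up−V_dn)/(S_up−S_dn) = (37.1700−49.7100)/(30.6768−19.2892) = -1.1012. V = [p*·37.1700 + (1−p*)·49.7100]/1.19 = 34.0310. B = V − Δ·S = 59.6229.
(1,1): S=36.9600. Δ = (V_up−V_dn)/(S_up−S_dn) = (45.9700−37.1700)/(48.7872−30.6768) = 0.4859. V = [p*·45.9700 + (1−p*)·37.1700]/1.19 = 36.6683. B = V − Δ·S = 18.7091.
(0,0): S=28.0000. Δ = (V_up−V_dn)/(S_up−S_dn) = (36.6683−34.0310)/(36.9600−23.2400) = 0.1922. V = [p*·36.6683 + (1−p*)·34.0310]/1.19 = 30.2257. B = V − Δ·S = 24.8435.
Self-financing check: at every node Δ·S+B equals the discounted successor values.

(0,0): Delta=0.1922 Bond=24.8435
(1,0): Delta=-1.1012 Bond=59.6229
(1,1): Delta=0.4859 Bond=18.7091
V0=30.2257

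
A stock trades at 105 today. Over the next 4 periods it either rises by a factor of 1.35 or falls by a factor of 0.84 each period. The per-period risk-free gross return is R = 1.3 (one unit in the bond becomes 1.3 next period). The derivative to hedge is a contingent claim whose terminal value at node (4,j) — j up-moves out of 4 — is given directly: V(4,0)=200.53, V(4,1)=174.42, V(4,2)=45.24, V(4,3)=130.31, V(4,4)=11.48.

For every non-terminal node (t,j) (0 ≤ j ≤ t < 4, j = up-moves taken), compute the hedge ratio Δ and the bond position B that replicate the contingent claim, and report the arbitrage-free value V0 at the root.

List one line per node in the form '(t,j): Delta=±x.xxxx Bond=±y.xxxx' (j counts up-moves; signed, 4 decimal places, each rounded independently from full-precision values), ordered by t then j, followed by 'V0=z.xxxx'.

(0,0): Delta=-0.5969 Bond=79.4198
(1,0): Delta=0.6066 Bond=-2.8982
(1,1): Delta=-0.6783 Bond=114.7832
(2,0): Delta=-2.4242 Bond=220.7713
(2,1): Delta=0.8115 Bond=-28.1741
(2,2): Delta=-0.7790 Bond=168.4999
(3,0): Delta=-0.8226 Bond=187.3344
(3,1): Delta=-2.5325 Bond=297.8362
(3,2): Delta=1.0377 Bond=-72.9810
(3,3): Delta=-0.9019 Bond=250.7923
V0=16.7463

Under the risk-neutral measure, an up-move has probability p* = (R−d)/(u−d) = 0.9020 and values discount at R = 1.3.
Terminal values V(4,·): V(4,0)=200.5300, V(4,1)=174.4200, V(4,2)=45.2400, V(4,3)=130.3100, V(4,4)=11.4800
(3,0): S=62.2339. Δ = (V_up−V_dn)/(S_up−S_dn) = (174.4200−200.5300)/(84.0158−52.2765) = -0.8226. V = [p*·174.4200 + (1−p*)·200.5300]/1.3 = 136.1383. B = V − Δ·S = 187.3344.
(3,1): S=100.0188. Δ = (V_up−V_dn)/(S_up−S_dn) = (45.2400−174.4200)/(135.0254−84.0158) = -2.5325. V = [p*·45.2400 + (1−p*)·174.4200]/1.3 = 44.5421. B = V − Δ·S = 297.8362.
(3,2): S=160.7445. Δ = (V_up−V_dn)/(S_up−S_dn) = (130.3100−45.2400)/(217.0051−135.0254) = 1.0377. V = [p*·130.3100 + (1−p*)·45.2400]/1.3 = 93.8229. B = V − Δ·S = -72.9810.
(3,3): S=258.3394. Δ = (V_up−V_dn)/(S_up−S_dn) = (11.4800−130.3100)/(348.7582−217.0051) = -0.9019. V = [p*·11.4800 + (1−p*)·130.3100]/1.3 = 17.7923. B = V − Δ·S = 250.7923.
(2,0): S=74.0880. Δ = (V_up−V_dn)/(S_up−S_dn) = (44.5421−136.1383)/(100.0188−62.2339) = -2.4242. V = [p*·44.5421 + (1−p*)·136.1383]/1.3 = 41.1708. B = V − Δ·S = 220.7713.
(2,1): S=119.0700. Δ = (V_up−V_dn)/(S_up−S_dn) = (93.8229−44.5421)/(160.7445−100.0188) = 0.8115. V = [p*·93.8229 + (1−p*)·44.5421]/1.3 = 68.4550. B = V − Δ·S = -28.1741.
(2,2): S=191.3625. Δ = (V_up−V_dn)/(S_up−S_dn) = (17.7923−93.8229)/(258.3394−160.7445) = -0.7790. V = [p*·17.7923 + (1−p*)·93.8229]/1.3 = 19.4202. B = V − Δ·S = 168.4999.
(1,0): S=88.2000. Δ = (V_up−V_dn)/(S_up−S_dn) = (68.4550−41.1708)/(119.0700−74.0880) = 0.6066. V = [p*·68.4550 + (1−p*)·41.1708]/1.3 = 50.6000. B = V − Δ·S = -2.8982.
(1,1): S=141.7500. Δ = (V_up−V_dn)/(S_up−S_dn) = (19.4202−68.4550)/(191.3625−119.0700) = -0.6783. V = [p*·19.4202 + (1−p*)·68.4550]/1.3 = 18.6366. B = V − Δ·S = 114.7832.
(0,0): S=105.0000. Δ = (V_up−V_dn)/(S_up−S_dn) = (18.6366−50.6000)/(141.7500−88.2000) = -0.5969. V = [p*·18.6366 + (1−p*)·50.6000]/1.3 = 16.7463. B = V − Δ·S = 79.4198.
The time-0 hedge costs 16.7463, which is the no-arbitrage price.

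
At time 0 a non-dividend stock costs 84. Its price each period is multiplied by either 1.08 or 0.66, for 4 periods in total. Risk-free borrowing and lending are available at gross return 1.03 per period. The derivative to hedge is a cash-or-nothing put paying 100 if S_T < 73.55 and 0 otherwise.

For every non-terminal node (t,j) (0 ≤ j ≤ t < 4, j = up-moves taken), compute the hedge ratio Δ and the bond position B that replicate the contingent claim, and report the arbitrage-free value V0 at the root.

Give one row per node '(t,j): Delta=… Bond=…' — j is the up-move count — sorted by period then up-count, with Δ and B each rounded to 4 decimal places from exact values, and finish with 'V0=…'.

(0,0): Delta=-1.7734 Bond=184.3047
(1,0): Delta=0.0000 Bond=91.5142
(1,1): Delta=-1.9199 Bond=203.1202
(2,0): Delta=0.0000 Bond=94.2596
(2,1): Delta=0.0000 Bond=94.2596
(2,2): Delta=-2.0784 Bond=224.7482
(3,0): Delta=0.0000 Bond=97.0874
(3,1): Delta=0.0000 Bond=97.0874
(3,2): Delta=0.0000 Bond=97.0874
(3,3): Delta=-2.2501 Bond=249.6533
V0=35.3355

Since d<R<u, set p* = (R−d)/(u−d) = 0.8810; price each node as the discounted p*-expectation of its children.
Terminal payoffs: V(4,0)=100.0000, V(4,1)=100.0000, V(4,2)=100.0000, V(4,3)=100.0000, V(4,4)=0.0000
Node (3,0) S=24.1497: V=(p*·100.0000+(1−p*)·100.0000)/1.03=97.0874; Δ=(100.0000−100.0000)/(26.0816−15.9388)=0.0000; B=V−Δ·S=97.0874
Node (3,1) S=39.5176: V=(p*·100.0000+(1−p*)·100.0000)/1.03=97.0874; Δ=(100.0000−100.0000)/(42.6790−26.0816)=0.0000; B=V−Δ·S=97.0874
Node (3,2) S=64.6652: V=(p*·100.0000+(1−p*)·100.0000)/1.03=97.0874; Δ=(100.0000−100.0000)/(69.8384−42.6790)=0.0000; B=V−Δ·S=97.0874
Node (3,3) S=105.8158: V=(p*·0.0000+(1−p*)·100.0000)/1.03=11.5580; Δ=(0.0000−100.0000)/(114.2811−69.8384)=-2.2501; B=V−Δ·S=249.6533
Node (2,0) S=36.5904: V=(p*·97.0874+(1−p*)·97.0874)/1.03=94.2596; Δ=(97.0874−97.0874)/(39.5176−24.1497)=0.0000; B=V−Δ·S=94.2596
Node (2,1) S=59.8752: V=(p*·97.0874+(1−p*)·97.0874)/1.03=94.2596; Δ=(97.0874−97.0874)/(64.6652−39.5176)=0.0000; B=V−Δ·S=94.2596
Node (2,2) S=97.9776: V=(p*·11.5580+(1−p*)·97.0874)/1.03=21.1069; Δ=(11.5580−97.0874)/(105.8158−64.6652)=-2.0784; B=V−Δ·S=224.7482
Node (1,0) S=55.4400: V=(p*·94.2596+(1−p*)·94.2596)/1.03=91.5142; Δ=(94.2596−94.2596)/(59.8752−36.5904)=0.0000; B=V−Δ·S=91.5142
Node (1,1) S=90.7200: V=(p*·21.1069+(1−p*)·94.2596)/1.03=28.9471; Δ=(21.1069−94.2596)/(97.9776−59.8752)=-1.9199; B=V−Δ·S=203.1202
Node (0,0) S=84.0000: V=(p*·28.9471+(1−p*)·91.5142)/1.03=35.3355; Δ=(28.9471−91.5142)/(90.7200−55.4400)=-1.7734; B=V−Δ·S=184.3047
Check: Δ(0,0)·S0 + B(0,0) = 35.3355 = V0.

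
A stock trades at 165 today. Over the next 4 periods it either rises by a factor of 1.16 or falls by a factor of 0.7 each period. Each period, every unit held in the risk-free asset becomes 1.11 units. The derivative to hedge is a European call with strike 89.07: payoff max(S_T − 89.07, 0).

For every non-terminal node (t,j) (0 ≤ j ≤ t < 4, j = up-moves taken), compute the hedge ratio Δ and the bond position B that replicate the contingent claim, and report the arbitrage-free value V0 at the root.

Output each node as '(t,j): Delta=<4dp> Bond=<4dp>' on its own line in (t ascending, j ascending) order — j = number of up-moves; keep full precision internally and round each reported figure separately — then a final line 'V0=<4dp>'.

The replicating-portfolio and risk-neutral prices coincide; use p* = (1.11−0.7)/(1.16−0.7) = 0.8913 for the latter.
Terminal payoffs: V(4,0)=0.0000, V(4,1)=0.0000, V(4,2)=19.7218, V(4,3)=91.2135, V(4,4)=209.6855
  t=3,j=0: stock 56.5950 → up 65.6502 (V=0.0000), down 39.6165 (V=0.0000). Price 0.0000; hedge Δ=0.0000, bond B=0.0000.
  t=3,j=1: stock 93.7860 → up 108.7918 (V=19.7218), down 65.6502 (V=0.0000). Price 15.8361; hedge Δ=0.4571, bond B=-27.0373.
  t=3,j=2: stock 155.4168 → up 180.2835 (V=91.2135), down 108.7918 (V=19.7218). Price 75.1736; hedge Δ=1.0000, bond B=-80.2432.
  t=3,j=3: stock 257.5478 → up 298.7555 (V=209.6855), down 180.2835 (V=91.2135). Price 177.3046; hedge Δ=1.0000, bond B=-80.2432.
  t=2,j=0: stock 80.8500 → up 93.7860 (V=15.8361), down 56.5950 (V=0.0000). Price 12.7160; hedge Δ=0.4258, bond B=-21.7103.
  t=2,j=1: stock 133.9800 → up 155.4168 (V=75.1736), down 93.7860 (V=15.8361). Price 61.9134; hedge Δ=0.9628, bond B=-67.0811.
  t=2,j=2: stock 222.0240 → up 257.5478 (V=177.3046), down 155.4168 (V=75.1736). Price 149.7328; hedge Δ=1.0000, bond B=-72.2912.
  t=1,j=0: stock 115.5000 → up 133.9800 (V=61.9134), down 80.8500 (V=12.7160). Price 50.9602; hedge Δ=0.9260, bond B=-55.9905.
  t=1,j=1: stock 191.4000 → up 222.0240 (V=149.7328), down 133.9800 (V=61.9134). Price 126.2948; hedge Δ=0.9974, bond B=-64.6170.
  t=0,j=0: stock 165.0000 → up 191.4000 (V=126.2948), down 115.5000 (V=50.9602). Price 106.4020; hedge Δ=0.9926, bond B=-57.3688.
Root portfolio cost Δ·165+B reproduces V0=106.4020.

(0,0): Delta=0.9926 Bond=-57.3688
(1,0): Delta=0.9260 Bond=-55.9905
(1,1): Delta=0.9974 Bond=-64.6170
(2,0): Delta=0.4258 Bond=-21.7103
(2,1): Delta=0.9628 Bond=-67.0811
(2,2): Delta=1.0000 Bond=-72.2912
(3,0): Delta=0.0000 Bond=0.0000
(3,1): Delta=0.4571 Bond=-27.0373
(3,2): Delta=1.0000 Bond=-80.2432
(3,3): Delta=1.0000 Bond=-80.2432
V0=106.4020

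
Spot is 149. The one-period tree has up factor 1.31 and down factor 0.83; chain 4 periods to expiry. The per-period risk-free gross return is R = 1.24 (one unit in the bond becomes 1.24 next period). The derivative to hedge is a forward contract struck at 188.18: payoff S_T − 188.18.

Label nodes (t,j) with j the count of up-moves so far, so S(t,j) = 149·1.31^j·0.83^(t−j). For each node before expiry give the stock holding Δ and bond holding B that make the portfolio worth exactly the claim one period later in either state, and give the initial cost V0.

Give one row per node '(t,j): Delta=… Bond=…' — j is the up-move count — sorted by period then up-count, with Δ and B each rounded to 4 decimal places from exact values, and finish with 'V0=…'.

(0,0): Delta=1.0000 Bond=-79.5952
(1,0): Delta=1.0000 Bond=-98.6980
(1,1): Delta=1.0000 Bond=-98.6980
(2,0): Delta=1.0000 Bond=-122.3855
(2,1): Delta=1.0000 Bond=-122.3855
(2,2): Delta=1.0000 Bond=-122.3855
(3,0): Delta=1.0000 Bond=-151.7581
(3,1): Delta=1.0000 Bond=-151.7581
(3,2): Delta=1.0000 Bond=-151.7581
(3,3): Delta=1.0000 Bond=-151.7581
V0=69.4048

Risk-neutral probability p* = (R−d)/(u−d) = (1.24−0.83)/(1.31−0.83) = 0.8542.
Terminal values V(4,·): V(4,0)=-117.4671, V(4,1)=-76.5729, V(4,2)=-12.0290, V(4,3)=89.8414, V(4,4)=250.6249
  t=3,j=0: stock 85.1963 → up 111.6071 (V=-76.5729), down 70.7129 (V=-117.4671). Price -66.5618; hedge Δ=1.0000, bond B=-151.7581.
  t=3,j=1: stock 134.4664 → up 176.1510 (V=-12.0290), down 111.6071 (V=-76.5729). Price -17.2917; hedge Δ=1.0000, bond B=-151.7581.
  t=3,j=2: stock 212.2301 → up 278.0214 (V=89.8414), down 176.1510 (V=-12.0290). Price 60.4720; hedge Δ=1.0000, bond B=-151.7581.
  t=3,j=3: stock 334.9656 → up 438.8049 (V=250.6249), down 278.0214 (V=89.8414). Price 183.2075; hedge Δ=1.0000, bond B=-151.7581.
  t=2,j=0: stock 102.6461 → up 134.4664 (V=-17.2917), down 85.1963 (V=-66.5618). Price -19.7394; hedge Δ=1.0000, bond B=-122.3855.
  t=2,j=1: stock 162.0077 → up 212.2301 (V=60.4720), down 134.4664 (V=-17.2917). Price 39.6222; hedge Δ=1.0000, bond B=-122.3855.
  t=2,j=2: stock 255.6989 → up 334.9656 (V=183.2075), down 212.2301 (V=60.4720). Price 133.3134; hedge Δ=1.0000, bond B=-122.3855.
  t=1,j=0: stock 123.6700 → up 162.0077 (V=39.6222), down 102.6461 (V=-19.7394). Price 24.9720; hedge Δ=1.0000, bond B=-98.6980.
  t=1,j=1: stock 195.1900 → up 255.6989 (V=133.3134), down 162.0077 (V=39.6222). Price 96.4920; hedge Δ=1.0000, bond B=-98.6980.
  t=0,j=0: stock 149.0000 → up 195.1900 (V=96.4920), down 123.6700 (V=24.9720). Price 69.4048; hedge Δ=1.0000, bond B=-79.5952.
Check: Δ(0,0)·S0 + B(0,0) = 69.4048 = V0.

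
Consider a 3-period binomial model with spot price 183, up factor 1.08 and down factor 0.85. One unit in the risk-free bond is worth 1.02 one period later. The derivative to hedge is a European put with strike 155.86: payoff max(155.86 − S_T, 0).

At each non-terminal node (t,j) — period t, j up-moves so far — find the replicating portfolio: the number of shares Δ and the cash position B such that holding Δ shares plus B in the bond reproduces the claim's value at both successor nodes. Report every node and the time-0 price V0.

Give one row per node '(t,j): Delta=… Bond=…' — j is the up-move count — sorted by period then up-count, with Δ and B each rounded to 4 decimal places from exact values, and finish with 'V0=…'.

Since d<R<u, set p* = (R−d)/(u−d) = 0.7391; price each node as the discounted p*-expectation of its children.
Payoff layer (t=3): V(3,0)=43.4751, V(3,1)=13.0651, V(3,2)=0.0000, V(3,3)=0.0000
  t=2,j=0: stock 132.2175 → up 142.7949 (V=13.0651), down 112.3849 (V=43.4751). Price 20.5864; hedge Δ=-1.0000, bond B=152.8039.
  t=2,j=1: stock 167.9940 → up 181.4335 (V=0.0000), down 142.7949 (V=13.0651). Price 3.3415; hedge Δ=-0.3381, bond B=60.1462.
  t=2,j=2: stock 213.4512 → up 230.5273 (V=0.0000), down 181.4335 (V=0.0000). Price 0.0000; hedge Δ=0.0000, bond B=0.0000.
  t=1,j=0: stock 155.5500 → up 167.9940 (V=3.3415), down 132.2175 (V=20.5864). Price 7.6864; hedge Δ=-0.4820, bond B=82.6645.
  t=1,j=1: stock 197.6400 → up 213.4512 (V=0.0000), down 167.9940 (V=3.3415). Price 0.8546; hedge Δ=-0.0735, bond B=15.3827.
  t=0,j=0: stock 183.0000 → up 197.6400 (V=0.8546), down 155.5500 (V=7.6864). Price 2.5851; hedge Δ=-0.1623, bond B=32.2887.
Root portfolio cost Δ·183+B reproduces V0=2.5851.

(0,0): Delta=-0.1623 Bond=32.2887
(1,0): Delta=-0.4820 Bond=82.6645
(1,1): Delta=-0.0735 Bond=15.3827
(2,0): Delta=-1.0000 Bond=152.8039
(2,1): Delta=-0.3381 Bond=60.1462
(2,2): Delta=0.0000 Bond=0.0000
V0=2.5851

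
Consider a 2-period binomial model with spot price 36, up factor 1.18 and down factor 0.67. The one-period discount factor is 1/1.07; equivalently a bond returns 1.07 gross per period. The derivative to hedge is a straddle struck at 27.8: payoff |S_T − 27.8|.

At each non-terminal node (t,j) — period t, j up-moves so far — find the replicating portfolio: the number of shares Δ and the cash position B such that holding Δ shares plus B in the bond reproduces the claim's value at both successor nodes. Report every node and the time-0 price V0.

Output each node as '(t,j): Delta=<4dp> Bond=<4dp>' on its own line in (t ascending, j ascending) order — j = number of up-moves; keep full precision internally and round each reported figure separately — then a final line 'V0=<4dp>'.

No-arbitrage ⇒ martingale measure with p* = (R−d)/(u−d) = 0.7843.
At expiry t=2: V(2,0)=11.6396, V(2,1)=0.6616, V(2,2)=22.3264
(1,0): S=24.1200. Δ = (V_up−V_dn)/(S_up−S_dn) = (0.6616−11.6396)/(28.4616−16.1604) = -0.8924. V = [p*·0.6616 + (1−p*)·11.6396]/1.07 = 2.8312. B = V − Δ·S = 24.3567.
(1,1): S=42.4800. Δ = (V_up−V_dn)/(S_up−S_dn) = (22.3264−0.6616)/(50.1264−28.4616) = 1.0000. V = [p*·22.3264 + (1−p*)·0.6616]/1.07 = 16.4987. B = V − Δ·S = -25.9813.
(0,0): S=36.0000. Δ = (V_up−V_dn)/(S_up−S_dn) = (16.4987−2.8312)/(42.4800−24.1200) = 0.7444. V = [p*·16.4987 + (1−p*)·2.8312]/1.07 = 12.6643. B = V − Δ·S = -14.1347.
Check: Δ(0,0)·S0 + B(0,0) = 12.6643 = V0.

(0,0): Delta=0.7444 Bond=-14.1347
(1,0): Delta=-0.8924 Bond=24.3567
(1,1): Delta=1.0000 Bond=-25.9813
V0=12.6643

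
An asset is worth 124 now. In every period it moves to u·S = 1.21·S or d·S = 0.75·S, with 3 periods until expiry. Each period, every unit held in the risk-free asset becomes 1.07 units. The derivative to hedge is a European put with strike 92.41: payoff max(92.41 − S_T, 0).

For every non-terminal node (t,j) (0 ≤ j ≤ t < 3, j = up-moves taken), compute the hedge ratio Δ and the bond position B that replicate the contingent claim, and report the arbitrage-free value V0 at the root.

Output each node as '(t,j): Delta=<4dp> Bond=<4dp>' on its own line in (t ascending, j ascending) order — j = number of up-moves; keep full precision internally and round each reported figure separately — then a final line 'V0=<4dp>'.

(0,0): Delta=-0.0975 Bond=14.2724
(1,0): Delta=-0.3351 Bond=37.3715
(1,1): Delta=-0.0330 Bond=5.6027
(2,0): Delta=-1.0000 Bond=86.3645
(2,1): Delta=-0.1548 Bond=19.6975
(2,2): Delta=0.0000 Bond=0.0000
V0=2.1871

Under the risk-neutral measure, an up-move has probability p* = (R−d)/(u−d) = 0.6957 and values discount at R = 1.07.
Terminal payoffs: V(3,0)=40.0975, V(3,1)=8.0125, V(3,2)=0.0000, V(3,3)=0.0000
  t=2,j=0: stock 69.7500 → up 84.3975 (V=8.0125), down 52.3125 (V=40.0975). Price 16.6145; hedge Δ=-1.0000, bond B=86.3645.
  t=2,j=1: stock 112.5300 → up 136.1613 (V=0.0000), down 84.3975 (V=8.0125). Price 2.2791; hedge Δ=-0.1548, bond B=19.6975.
  t=2,j=2: stock 181.5484 → up 219.6736 (V=0.0000), down 136.1613 (V=0.0000). Price 0.0000; hedge Δ=0.0000, bond B=0.0000.
  t=1,j=0: stock 93.0000 → up 112.5300 (V=2.2791), down 69.7500 (V=16.6145). Price 6.2075; hedge Δ=-0.3351, bond B=37.3715.
  t=1,j=1: stock 150.0400 → up 181.5484 (V=0.0000), down 112.5300 (V=2.2791). Price 0.6482; hedge Δ=-0.0330, bond B=5.6027.
  t=0,j=0: stock 124.0000 → up 150.0400 (V=0.6482), down 93.0000 (V=6.2075). Price 2.1871; hedge Δ=-0.0975, bond B=14.2724.
Self-financing check: at every node Δ·S+B equals the discounted successor values.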